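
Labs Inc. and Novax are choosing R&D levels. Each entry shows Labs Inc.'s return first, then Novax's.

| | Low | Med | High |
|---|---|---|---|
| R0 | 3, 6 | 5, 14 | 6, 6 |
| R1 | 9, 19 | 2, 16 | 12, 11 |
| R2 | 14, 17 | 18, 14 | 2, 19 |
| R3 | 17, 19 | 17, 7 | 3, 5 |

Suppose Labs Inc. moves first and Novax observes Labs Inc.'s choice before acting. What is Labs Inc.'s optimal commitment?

Novax best-responds to each possible Labs Inc. move:
- R0 → Novax plays Med (best of 6, 14, 6); Labs Inc. gets 5.
- R1 → Novax plays Low (best of 19, 16, 11); Labs Inc. gets 9.
- R2 → Novax plays High (best of 17, 14, 19); Labs Inc. gets 2.
- R3 → Novax plays Low (best of 19, 7, 5); Labs Inc. gets 17.
Maximizing over 5, 9, 2, 17, Labs Inc. chooses R3. Subgame-perfect outcome: (R3, Low) with payoffs (17, 19).

R3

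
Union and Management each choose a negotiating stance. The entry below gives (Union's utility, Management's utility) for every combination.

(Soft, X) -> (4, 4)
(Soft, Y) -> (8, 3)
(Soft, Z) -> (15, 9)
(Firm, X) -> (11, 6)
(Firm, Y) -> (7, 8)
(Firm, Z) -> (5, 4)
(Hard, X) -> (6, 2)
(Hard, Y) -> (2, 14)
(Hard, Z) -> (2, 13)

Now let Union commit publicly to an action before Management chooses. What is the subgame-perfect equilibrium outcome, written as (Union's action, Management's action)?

(Soft, Z)

Solve by backward induction (Union leads).
- Soft: Management compares 4, 3, 9 and picks Z; Union would get 15.
- Firm: Management compares 6, 8, 4 and picks Y; Union would get 7.
- Hard: Management compares 2, 14, 13 and picks Y; Union would get 2.
Among 15, 7, 2, the best is 15 at Soft. Subgame-perfect outcome: (Soft, Z) with payoffs (15, 9).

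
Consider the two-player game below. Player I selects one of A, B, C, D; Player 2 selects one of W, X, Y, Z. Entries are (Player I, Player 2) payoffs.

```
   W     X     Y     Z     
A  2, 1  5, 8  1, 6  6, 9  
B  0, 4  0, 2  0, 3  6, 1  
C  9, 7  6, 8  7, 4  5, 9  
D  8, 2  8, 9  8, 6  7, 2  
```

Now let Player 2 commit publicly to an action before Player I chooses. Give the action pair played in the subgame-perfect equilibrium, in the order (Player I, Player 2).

(D, X)

Player I best-responds to each possible Player 2 move:
- W: BR = C, leader payoff 7.
- X: BR = D, leader payoff 9.
- Y: BR = D, leader payoff 6.
- Z: BR = D, leader payoff 2.
Maximizing over 7, 9, 6, 2, Player 2 chooses X. Subgame-perfect outcome: (D, X) with payoffs (8, 9).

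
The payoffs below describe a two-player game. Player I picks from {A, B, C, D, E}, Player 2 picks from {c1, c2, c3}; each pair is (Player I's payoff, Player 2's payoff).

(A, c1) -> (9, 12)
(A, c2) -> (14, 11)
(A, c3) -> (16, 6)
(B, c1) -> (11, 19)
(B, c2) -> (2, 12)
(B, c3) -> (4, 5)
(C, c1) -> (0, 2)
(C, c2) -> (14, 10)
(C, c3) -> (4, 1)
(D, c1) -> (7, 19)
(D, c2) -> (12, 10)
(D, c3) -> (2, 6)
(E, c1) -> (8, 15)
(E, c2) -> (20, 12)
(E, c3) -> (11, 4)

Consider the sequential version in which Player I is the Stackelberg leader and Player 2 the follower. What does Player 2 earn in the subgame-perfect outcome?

Player 2 best-responds to each possible Player I move:
- A: Player 2 compares 12, 11, 6 and picks c1; Player I would get 9.
- B: Player 2 compares 19, 12, 5 and picks c1; Player I would get 11.
- C: Player 2 compares 2, 10, 1 and picks c2; Player I would get 14.
- D: Player 2 compares 19, 10, 6 and picks c1; Player I would get 7.
- E: Player 2 compares 15, 12, 4 and picks c1; Player I would get 8.
Player I's induced payoffs are 9, 11, 14, 7, 8, so Player I commits to C. Subgame-perfect outcome: (C, c2) with payoffs (14, 10).

10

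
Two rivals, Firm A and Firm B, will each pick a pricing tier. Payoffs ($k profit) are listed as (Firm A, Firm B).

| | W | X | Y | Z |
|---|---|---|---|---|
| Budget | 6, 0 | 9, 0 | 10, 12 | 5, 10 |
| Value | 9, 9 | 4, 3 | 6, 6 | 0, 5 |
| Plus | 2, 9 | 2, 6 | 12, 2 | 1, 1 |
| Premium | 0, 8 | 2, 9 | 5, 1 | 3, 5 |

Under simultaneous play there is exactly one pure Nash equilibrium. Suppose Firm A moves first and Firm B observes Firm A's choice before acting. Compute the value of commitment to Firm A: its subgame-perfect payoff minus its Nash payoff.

Solve by backward induction (Firm A leads).
- Budget: Firm B compares 0, 0, 12, 10 and picks Y; Firm A would get 10.
- Value: Firm B compares 9, 3, 6, 5 and picks W; Firm A would get 9.
- Plus: Firm B compares 9, 6, 2, 1 and picks W; Firm A would get 2.
- Premium: Firm B compares 8, 9, 1, 5 and picks X; Firm A would get 2.
Maximizing over 10, 9, 2, 2, Firm A chooses Budget. Subgame-perfect outcome: (Budget, Y) with payoffs (10, 12).
For the simultaneous game, intersect best replies.
Firm A's best replies: W→Value; X→Budget; Y→Plus; Z→Budget.
Firm B's best replies: Budget→Y; Value→W; Plus→W; Premium→X.
Only (Value, W) has each player best-responding; Nash payoffs (9, 9).
Firm A's commitment gain: 10 − 9 = 1.

1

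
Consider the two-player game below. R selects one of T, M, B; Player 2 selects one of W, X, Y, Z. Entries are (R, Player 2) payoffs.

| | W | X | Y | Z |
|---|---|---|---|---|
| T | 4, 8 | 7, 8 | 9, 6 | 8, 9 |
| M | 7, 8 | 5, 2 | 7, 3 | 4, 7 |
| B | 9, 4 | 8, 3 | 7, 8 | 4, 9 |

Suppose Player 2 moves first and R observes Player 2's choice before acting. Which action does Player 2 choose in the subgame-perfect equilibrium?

Z

Solve by backward induction (Player 2 leads).
- W → R plays B (best of 4, 7, 9); Player 2 gets 4.
- X → R plays B (best of 7, 5, 8); Player 2 gets 3.
- Y → R plays T (best of 9, 7, 7); Player 2 gets 6.
- Z → R plays T (best of 8, 4, 4); Player 2 gets 9.
Player 2's induced payoffs are 4, 3, 6, 9, so Player 2 commits to Z. Subgame-perfect outcome: (T, Z) with payoffs (8, 9).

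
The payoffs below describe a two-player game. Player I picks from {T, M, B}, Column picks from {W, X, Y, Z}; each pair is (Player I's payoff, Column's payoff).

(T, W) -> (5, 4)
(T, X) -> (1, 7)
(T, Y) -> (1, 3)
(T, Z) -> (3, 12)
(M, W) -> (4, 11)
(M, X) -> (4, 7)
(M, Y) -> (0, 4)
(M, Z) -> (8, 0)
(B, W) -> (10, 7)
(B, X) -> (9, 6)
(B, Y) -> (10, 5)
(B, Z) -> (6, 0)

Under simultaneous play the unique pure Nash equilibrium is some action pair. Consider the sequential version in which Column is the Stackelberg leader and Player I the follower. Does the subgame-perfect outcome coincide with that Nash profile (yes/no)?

Player I best-responds to each possible Column move:
- W → Player I plays B (best of 5, 4, 10); Column gets 7.
- X → Player I plays B (best of 1, 4, 9); Column gets 6.
- Y → Player I plays B (best of 1, 0, 10); Column gets 5.
- Z → Player I plays M (best of 3, 8, 6); Column gets 0.
Among 7, 6, 5, 0, the best is 7 at W. Subgame-perfect outcome: (B, W) with payoffs (10, 7).
Under simultaneous play:
Player I's best replies: W→B; X→B; Y→B; Z→M.
Column's best replies: T→Z; M→W; B→W.
Only (B, W) has each player best-responding; Nash payoffs (10, 7).
Sequential outcome (B, W) coincides with the Nash profile (B, W).

yes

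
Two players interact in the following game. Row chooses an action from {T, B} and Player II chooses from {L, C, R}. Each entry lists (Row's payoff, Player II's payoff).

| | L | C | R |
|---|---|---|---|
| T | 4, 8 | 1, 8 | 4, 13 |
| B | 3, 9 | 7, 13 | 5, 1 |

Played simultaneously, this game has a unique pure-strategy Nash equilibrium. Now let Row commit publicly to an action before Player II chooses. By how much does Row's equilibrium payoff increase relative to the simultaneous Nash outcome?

Work backward from Player II's decision.
- T → Player II plays R (best of 8, 8, 13); Row gets 4.
- B → Player II plays C (best of 9, 13, 1); Row gets 7.
Row's induced payoffs are 4, 7, so Row commits to B. Subgame-perfect outcome: (B, C) with payoffs (7, 13).
Under simultaneous play:
Row's best replies: L→T; C→B; R→B.
Player II's best replies: T→R; B→C.
The unique mutual best reply is (B, C), giving (7, 13).
Row's commitment gain: 7 − 7 = 0.

0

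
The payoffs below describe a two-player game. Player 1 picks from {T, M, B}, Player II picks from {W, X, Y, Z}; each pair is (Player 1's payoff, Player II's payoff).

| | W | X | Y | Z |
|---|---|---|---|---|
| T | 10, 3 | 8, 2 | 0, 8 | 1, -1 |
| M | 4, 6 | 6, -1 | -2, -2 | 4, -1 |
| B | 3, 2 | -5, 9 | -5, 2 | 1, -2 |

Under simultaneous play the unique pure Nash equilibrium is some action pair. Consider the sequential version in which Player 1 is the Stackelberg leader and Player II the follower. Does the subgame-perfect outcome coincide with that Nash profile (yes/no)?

no

Work backward from Player II's decision.
- T: BR = Y, leader payoff 0.
- M: BR = W, leader payoff 4.
- B: BR = X, leader payoff -5.
Player 1's induced payoffs are 0, 4, -5, so Player 1 commits to M. Subgame-perfect outcome: (M, W) with payoffs (4, 6).
Now find the simultaneous Nash equilibrium.
Player 1's best replies: W→T; X→T; Y→T; Z→M.
Player II's best replies: T→Y; M→W; B→X.
Only (T, Y) has each player best-responding; Nash payoffs (0, 8).
Sequential outcome (M, W) differs from the Nash profile (T, Y).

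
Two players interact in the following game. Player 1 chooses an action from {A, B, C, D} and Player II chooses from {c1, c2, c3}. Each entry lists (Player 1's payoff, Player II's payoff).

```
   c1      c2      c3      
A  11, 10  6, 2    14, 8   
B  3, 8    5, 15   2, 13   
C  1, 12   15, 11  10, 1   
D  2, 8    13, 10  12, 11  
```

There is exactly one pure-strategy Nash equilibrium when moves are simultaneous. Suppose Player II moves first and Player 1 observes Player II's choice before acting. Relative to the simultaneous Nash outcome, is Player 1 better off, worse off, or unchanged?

Work backward from Player 1's decision.
- c1 → Player 1 plays A (best of 11, 3, 1, 2); Player II gets 10.
- c2 → Player 1 plays C (best of 6, 5, 15, 13); Player II gets 11.
- c3 → Player 1 plays A (best of 14, 2, 10, 12); Player II gets 8.
Among 10, 11, 8, the best is 11 at c2. Subgame-perfect outcome: (C, c2) with payoffs (15, 11).
For the simultaneous game, intersect best replies.
Player 1's best replies: c1→A; c2→C; c3→A.
Player II's best replies: A→c1; B→c2; C→c1; D→c3.
The unique mutual best reply is (A, c1), giving (11, 10).
Player 1 earns 15 sequentially versus 11 at the Nash outcome: better off.

better off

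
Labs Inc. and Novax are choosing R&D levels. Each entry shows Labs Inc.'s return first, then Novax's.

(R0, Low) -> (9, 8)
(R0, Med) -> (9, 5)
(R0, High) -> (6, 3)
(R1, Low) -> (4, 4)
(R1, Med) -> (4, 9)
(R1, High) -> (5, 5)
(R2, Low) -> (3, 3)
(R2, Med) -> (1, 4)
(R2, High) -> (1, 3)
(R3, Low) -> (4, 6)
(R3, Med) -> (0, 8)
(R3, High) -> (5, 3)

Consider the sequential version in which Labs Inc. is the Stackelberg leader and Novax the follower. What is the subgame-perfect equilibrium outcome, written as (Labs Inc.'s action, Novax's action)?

Backward induction with Labs Inc. moving first.
- R0 → Novax plays Low (best of 8, 5, 3); Labs Inc. gets 9.
- R1 → Novax plays Med (best of 4, 9, 5); Labs Inc. gets 4.
- R2 → Novax plays Med (best of 3, 4, 3); Labs Inc. gets 1.
- R3 → Novax plays Med (best of 6, 8, 3); Labs Inc. gets 0.
Labs Inc.'s induced payoffs are 9, 4, 1, 0, so Labs Inc. commits to R0. Subgame-perfect outcome: (R0, Low) with payoffs (9, 8).

(R0, Low)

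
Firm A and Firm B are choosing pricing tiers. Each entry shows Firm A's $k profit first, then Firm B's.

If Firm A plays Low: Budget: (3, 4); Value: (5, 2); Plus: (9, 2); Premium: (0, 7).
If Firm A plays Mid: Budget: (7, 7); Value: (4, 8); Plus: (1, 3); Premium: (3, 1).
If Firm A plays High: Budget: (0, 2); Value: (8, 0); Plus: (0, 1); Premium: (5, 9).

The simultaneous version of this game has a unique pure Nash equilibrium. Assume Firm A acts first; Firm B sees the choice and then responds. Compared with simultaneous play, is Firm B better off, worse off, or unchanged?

unchanged

Work backward from Firm B's decision.
- Low → Firm B plays Premium (best of 4, 2, 2, 7); Firm A gets 0.
- Mid → Firm B plays Value (best of 7, 8, 3, 1); Firm A gets 4.
- High → Firm B plays Premium (best of 2, 0, 1, 9); Firm A gets 5.
Among 0, 4, 5, the best is 5 at High. Subgame-perfect outcome: (High, Premium) with payoffs (5, 9).
Now find the simultaneous Nash equilibrium.
Firm A's best replies: Budget→Mid; Value→High; Plus→Low; Premium→High.
Firm B's best replies: Low→Premium; Mid→Value; High→Premium.
Only (High, Premium) has each player best-responding; Nash payoffs (5, 9).
Firm B earns 9 sequentially versus 9 at the Nash outcome: unchanged.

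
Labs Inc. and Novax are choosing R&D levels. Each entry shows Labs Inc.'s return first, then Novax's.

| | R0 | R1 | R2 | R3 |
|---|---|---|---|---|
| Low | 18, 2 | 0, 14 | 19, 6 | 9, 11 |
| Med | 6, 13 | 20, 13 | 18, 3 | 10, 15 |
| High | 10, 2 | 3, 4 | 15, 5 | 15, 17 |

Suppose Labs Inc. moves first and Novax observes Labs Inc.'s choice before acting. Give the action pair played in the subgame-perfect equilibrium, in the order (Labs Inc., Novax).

Novax best-responds to each possible Labs Inc. move:
- Low: Novax compares 2, 14, 6, 11 and picks R1; Labs Inc. would get 0.
- Med: Novax compares 13, 13, 3, 15 and picks R3; Labs Inc. would get 10.
- High: Novax compares 2, 4, 5, 17 and picks R3; Labs Inc. would get 15.
Maximizing over 0, 10, 15, Labs Inc. chooses High. Subgame-perfect outcome: (High, R3) with payoffs (15, 17).

(High, R3)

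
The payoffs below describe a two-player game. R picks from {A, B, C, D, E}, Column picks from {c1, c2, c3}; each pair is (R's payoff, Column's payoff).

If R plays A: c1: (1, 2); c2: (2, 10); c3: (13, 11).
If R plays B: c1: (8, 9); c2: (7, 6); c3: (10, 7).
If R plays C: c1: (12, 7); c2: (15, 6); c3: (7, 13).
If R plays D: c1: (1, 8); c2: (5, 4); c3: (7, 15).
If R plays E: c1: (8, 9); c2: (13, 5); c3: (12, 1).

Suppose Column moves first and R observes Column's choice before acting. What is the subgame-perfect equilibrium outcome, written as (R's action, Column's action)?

(A, c3)

R best-responds to each possible Column move:
- c1: BR = C, leader payoff 7.
- c2: BR = C, leader payoff 6.
- c3: BR = A, leader payoff 11.
Among 7, 6, 11, the best is 11 at c3. Subgame-perfect outcome: (A, c3) with payoffs (13, 11).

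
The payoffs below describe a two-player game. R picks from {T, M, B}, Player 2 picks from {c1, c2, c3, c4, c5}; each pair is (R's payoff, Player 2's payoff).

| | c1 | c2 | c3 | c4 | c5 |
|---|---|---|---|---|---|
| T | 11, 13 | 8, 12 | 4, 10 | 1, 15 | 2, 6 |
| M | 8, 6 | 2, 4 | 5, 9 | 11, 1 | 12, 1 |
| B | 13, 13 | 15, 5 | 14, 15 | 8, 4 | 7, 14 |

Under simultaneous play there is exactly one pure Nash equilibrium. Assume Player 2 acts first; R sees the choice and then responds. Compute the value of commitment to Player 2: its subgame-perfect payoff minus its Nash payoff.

0

Work backward from R's decision.
- c1: R compares 11, 8, 13 and picks B; Player 2 would get 13.
- c2: R compares 8, 2, 15 and picks B; Player 2 would get 5.
- c3: R compares 4, 5, 14 and picks B; Player 2 would get 15.
- c4: R compares 1, 11, 8 and picks M; Player 2 would get 1.
- c5: R compares 2, 12, 7 and picks M; Player 2 would get 1.
Player 2's induced payoffs are 13, 5, 15, 1, 1, so Player 2 commits to c3. Subgame-perfect outcome: (B, c3) with payoffs (14, 15).
Under simultaneous play:
R's best replies: c1→B; c2→B; c3→B; c4→M; c5→M.
Player 2's best replies: T→c4; M→c3; B→c3.
The unique mutual best reply is (B, c3), giving (14, 15).
Player 2's commitment gain: 15 − 15 = 0.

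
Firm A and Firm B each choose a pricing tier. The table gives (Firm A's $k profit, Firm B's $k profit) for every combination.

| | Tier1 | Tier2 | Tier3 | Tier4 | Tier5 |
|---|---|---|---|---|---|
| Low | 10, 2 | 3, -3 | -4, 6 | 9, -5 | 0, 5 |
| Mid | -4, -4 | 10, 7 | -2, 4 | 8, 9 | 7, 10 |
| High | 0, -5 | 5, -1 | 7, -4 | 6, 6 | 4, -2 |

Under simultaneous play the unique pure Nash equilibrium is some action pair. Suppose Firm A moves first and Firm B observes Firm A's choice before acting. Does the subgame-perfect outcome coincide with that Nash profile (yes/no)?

Work backward from Firm B's decision.
- Low: Firm B compares 2, -3, 6, -5, 5 and picks Tier3; Firm A would get -4.
- Mid: Firm B compares -4, 7, 4, 9, 10 and picks Tier5; Firm A would get 7.
- High: Firm B compares -5, -1, -4, 6, -2 and picks Tier4; Firm A would get 6.
Among -4, 7, 6, the best is 7 at Mid. Subgame-perfect outcome: (Mid, Tier5) with payoffs (7, 10).
Now find the simultaneous Nash equilibrium.
Firm A's best replies: Tier1→Low; Tier2→Mid; Tier3→High; Tier4→Low; Tier5→Mid.
Firm B's best replies: Low→Tier3; Mid→Tier5; High→Tier4.
The unique mutual best reply is (Mid, Tier5), giving (7, 10).
Sequential outcome (Mid, Tier5) coincides with the Nash profile (Mid, Tier5).

yes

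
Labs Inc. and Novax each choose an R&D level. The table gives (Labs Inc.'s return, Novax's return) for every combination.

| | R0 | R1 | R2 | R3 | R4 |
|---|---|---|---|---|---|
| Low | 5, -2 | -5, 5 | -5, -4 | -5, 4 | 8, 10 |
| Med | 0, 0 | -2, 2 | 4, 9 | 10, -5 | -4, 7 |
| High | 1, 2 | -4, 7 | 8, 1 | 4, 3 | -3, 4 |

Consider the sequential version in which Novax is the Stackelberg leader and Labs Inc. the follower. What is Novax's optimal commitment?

R4

Backward induction with Novax moving first.
- R0 → Labs Inc. plays Low (best of 5, 0, 1); Novax gets -2.
- R1 → Labs Inc. plays Med (best of -5, -2, -4); Novax gets 2.
- R2 → Labs Inc. plays High (best of -5, 4, 8); Novax gets 1.
- R3 → Labs Inc. plays Med (best of -5, 10, 4); Novax gets -5.
- R4 → Labs Inc. plays Low (best of 8, -4, -3); Novax gets 10.
Among -2, 2, 1, -5, 10, the best is 10 at R4. Subgame-perfect outcome: (Low, R4) with payoffs (8, 10).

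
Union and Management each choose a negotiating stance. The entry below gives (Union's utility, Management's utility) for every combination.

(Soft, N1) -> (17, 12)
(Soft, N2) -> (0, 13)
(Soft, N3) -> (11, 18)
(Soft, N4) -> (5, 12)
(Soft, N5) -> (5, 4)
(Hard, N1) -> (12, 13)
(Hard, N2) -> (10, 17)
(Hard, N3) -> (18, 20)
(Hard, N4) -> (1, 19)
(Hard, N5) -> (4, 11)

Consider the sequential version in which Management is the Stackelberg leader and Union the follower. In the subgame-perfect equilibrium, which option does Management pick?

Backward induction with Management moving first.
- N1 → Union plays Soft (best of 17, 12); Management gets 12.
- N2 → Union plays Hard (best of 0, 10); Management gets 17.
- N3 → Union plays Hard (best of 11, 18); Management gets 20.
- N4 → Union plays Soft (best of 5, 1); Management gets 12.
- N5 → Union plays Soft (best of 5, 4); Management gets 4.
Maximizing over 12, 17, 20, 12, 4, Management chooses N3. Subgame-perfect outcome: (Hard, N3) with payoffs (18, 20).

N3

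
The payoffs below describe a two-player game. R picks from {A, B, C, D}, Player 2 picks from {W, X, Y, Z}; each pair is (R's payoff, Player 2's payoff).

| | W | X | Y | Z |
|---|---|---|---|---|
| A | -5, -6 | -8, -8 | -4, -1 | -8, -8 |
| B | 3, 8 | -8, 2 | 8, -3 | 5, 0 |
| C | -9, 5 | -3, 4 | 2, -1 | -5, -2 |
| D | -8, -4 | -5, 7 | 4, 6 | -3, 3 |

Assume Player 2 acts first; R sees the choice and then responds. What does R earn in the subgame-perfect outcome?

3

Backward induction with Player 2 moving first.
- W: R compares -5, 3, -9, -8 and picks B; Player 2 would get 8.
- X: R compares -8, -8, -3, -5 and picks C; Player 2 would get 4.
- Y: R compares -4, 8, 2, 4 and picks B; Player 2 would get -3.
- Z: R compares -8, 5, -5, -3 and picks B; Player 2 would get 0.
Among 8, 4, -3, 0, the best is 8 at W. Subgame-perfect outcome: (B, W) with payoffs (3, 8).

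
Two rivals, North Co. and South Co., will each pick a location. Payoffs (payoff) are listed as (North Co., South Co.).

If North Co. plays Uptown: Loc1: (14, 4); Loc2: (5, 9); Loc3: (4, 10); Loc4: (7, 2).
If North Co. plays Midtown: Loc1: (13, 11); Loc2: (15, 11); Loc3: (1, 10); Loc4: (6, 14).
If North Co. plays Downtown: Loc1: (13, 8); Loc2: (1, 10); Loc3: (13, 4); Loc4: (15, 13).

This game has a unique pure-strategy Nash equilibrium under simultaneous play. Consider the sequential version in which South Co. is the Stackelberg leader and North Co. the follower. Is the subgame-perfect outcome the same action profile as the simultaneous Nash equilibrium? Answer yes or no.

North Co. best-responds to each possible South Co. move:
- Loc1: BR = Uptown, leader payoff 4.
- Loc2: BR = Midtown, leader payoff 11.
- Loc3: BR = Downtown, leader payoff 4.
- Loc4: BR = Downtown, leader payoff 13.
Maximizing over 4, 11, 4, 13, South Co. chooses Loc4. Subgame-perfect outcome: (Downtown, Loc4) with payoffs (15, 13).
Under simultaneous play:
North Co.'s best replies: Loc1→Uptown; Loc2→Midtown; Loc3→Downtown; Loc4→Downtown.
South Co.'s best replies: Uptown→Loc3; Midtown→Loc4; Downtown→Loc4.
The unique mutual best reply is (Downtown, Loc4), giving (15, 13).
Sequential outcome (Downtown, Loc4) coincides with the Nash profile (Downtown, Loc4).

yes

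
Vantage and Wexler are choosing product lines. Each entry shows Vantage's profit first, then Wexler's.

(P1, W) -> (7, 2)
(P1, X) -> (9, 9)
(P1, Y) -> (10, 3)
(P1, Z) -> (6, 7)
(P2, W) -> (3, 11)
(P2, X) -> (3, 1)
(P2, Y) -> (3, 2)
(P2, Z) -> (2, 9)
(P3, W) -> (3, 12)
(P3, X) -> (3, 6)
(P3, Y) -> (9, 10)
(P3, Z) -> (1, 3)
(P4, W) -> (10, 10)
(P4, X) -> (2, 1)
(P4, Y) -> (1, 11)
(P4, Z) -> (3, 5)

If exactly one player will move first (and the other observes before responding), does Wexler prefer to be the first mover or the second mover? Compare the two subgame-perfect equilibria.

first

If Vantage leads: Wexler's best replies are P1→X, P2→W, P3→W, P4→Y; Vantage's induced payoffs 9, 3, 3, 1; outcome (P1, X), payoffs (9, 9).
If Wexler leads: Vantage's best replies are W→P4, X→P1, Y→P1, Z→P1; Wexler's induced payoffs 10, 9, 3, 7; outcome (P4, W), payoffs (10, 10).
Wexler gets 10 moving first and 9 moving second, so Wexler prefers to move first.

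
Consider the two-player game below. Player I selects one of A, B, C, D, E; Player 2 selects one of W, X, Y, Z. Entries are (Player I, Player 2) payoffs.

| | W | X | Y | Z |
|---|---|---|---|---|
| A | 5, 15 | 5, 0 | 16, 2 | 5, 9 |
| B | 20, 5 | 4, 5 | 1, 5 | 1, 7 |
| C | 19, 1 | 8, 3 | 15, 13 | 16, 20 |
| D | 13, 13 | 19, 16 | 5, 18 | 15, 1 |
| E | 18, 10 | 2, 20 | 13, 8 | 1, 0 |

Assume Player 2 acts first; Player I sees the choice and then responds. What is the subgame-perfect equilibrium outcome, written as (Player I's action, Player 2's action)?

(C, Z)

Solve by backward induction (Player 2 leads).
- W: Player I compares 5, 20, 19, 13, 18 and picks B; Player 2 would get 5.
- X: Player I compares 5, 4, 8, 19, 2 and picks D; Player 2 would get 16.
- Y: Player I compares 16, 1, 15, 5, 13 and picks A; Player 2 would get 2.
- Z: Player I compares 5, 1, 16, 15, 1 and picks C; Player 2 would get 20.
Maximizing over 5, 16, 2, 20, Player 2 chooses Z. Subgame-perfect outcome: (C, Z) with payoffs (16, 20).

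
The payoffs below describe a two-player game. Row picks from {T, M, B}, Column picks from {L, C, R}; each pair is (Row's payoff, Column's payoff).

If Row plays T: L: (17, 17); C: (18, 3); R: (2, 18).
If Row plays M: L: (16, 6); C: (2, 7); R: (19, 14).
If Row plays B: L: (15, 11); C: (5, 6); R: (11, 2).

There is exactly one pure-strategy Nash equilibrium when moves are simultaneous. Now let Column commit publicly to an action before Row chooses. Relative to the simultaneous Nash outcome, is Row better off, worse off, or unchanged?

worse off

Row best-responds to each possible Column move:
- L → Row plays T (best of 17, 16, 15); Column gets 17.
- C → Row plays T (best of 18, 2, 5); Column gets 3.
- R → Row plays M (best of 2, 19, 11); Column gets 14.
Maximizing over 17, 3, 14, Column chooses L. Subgame-perfect outcome: (T, L) with payoffs (17, 17).
Now find the simultaneous Nash equilibrium.
Row's best replies: L→T; C→T; R→M.
Column's best replies: T→R; M→R; B→L.
Only (M, R) has each player best-responding; Nash payoffs (19, 14).
Row earns 17 sequentially versus 19 at the Nash outcome: worse off.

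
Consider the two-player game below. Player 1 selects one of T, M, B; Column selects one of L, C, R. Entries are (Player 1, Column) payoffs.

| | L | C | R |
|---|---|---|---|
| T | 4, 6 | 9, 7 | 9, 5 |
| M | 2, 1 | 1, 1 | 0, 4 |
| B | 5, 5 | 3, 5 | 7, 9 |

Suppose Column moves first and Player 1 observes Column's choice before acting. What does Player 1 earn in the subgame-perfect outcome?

9

Work backward from Player 1's decision.
- L: Player 1 compares 4, 2, 5 and picks B; Column would get 5.
- C: Player 1 compares 9, 1, 3 and picks T; Column would get 7.
- R: Player 1 compares 9, 0, 7 and picks T; Column would get 5.
Column's induced payoffs are 5, 7, 5, so Column commits to C. Subgame-perfect outcome: (T, C) with payoffs (9, 7).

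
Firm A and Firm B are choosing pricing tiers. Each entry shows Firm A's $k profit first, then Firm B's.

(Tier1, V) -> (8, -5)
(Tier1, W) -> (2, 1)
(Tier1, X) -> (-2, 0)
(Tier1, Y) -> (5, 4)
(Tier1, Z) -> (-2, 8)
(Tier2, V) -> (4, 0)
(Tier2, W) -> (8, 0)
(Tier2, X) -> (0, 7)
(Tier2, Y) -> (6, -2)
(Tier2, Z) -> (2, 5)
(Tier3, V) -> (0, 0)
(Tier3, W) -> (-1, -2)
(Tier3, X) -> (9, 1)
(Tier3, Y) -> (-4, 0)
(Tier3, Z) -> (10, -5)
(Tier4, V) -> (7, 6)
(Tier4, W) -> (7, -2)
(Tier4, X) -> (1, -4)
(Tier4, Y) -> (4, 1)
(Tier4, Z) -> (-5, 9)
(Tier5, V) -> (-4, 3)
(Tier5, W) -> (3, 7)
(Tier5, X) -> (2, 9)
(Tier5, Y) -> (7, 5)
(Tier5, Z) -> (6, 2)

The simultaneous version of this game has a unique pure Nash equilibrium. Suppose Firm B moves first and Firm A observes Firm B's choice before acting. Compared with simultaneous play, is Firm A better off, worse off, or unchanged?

worse off

Solve by backward induction (Firm B leads).
- V → Firm A plays Tier1 (best of 8, 4, 0, 7, -4); Firm B gets -5.
- W → Firm A plays Tier2 (best of 2, 8, -1, 7, 3); Firm B gets 0.
- X → Firm A plays Tier3 (best of -2, 0, 9, 1, 2); Firm B gets 1.
- Y → Firm A plays Tier5 (best of 5, 6, -4, 4, 7); Firm B gets 5.
- Z → Firm A plays Tier3 (best of -2, 2, 10, -5, 6); Firm B gets -5.
Firm B's induced payoffs are -5, 0, 1, 5, -5, so Firm B commits to Y. Subgame-perfect outcome: (Tier5, Y) with payoffs (7, 5).
Under simultaneous play:
Firm A's best replies: V→Tier1; W→Tier2; X→Tier3; Y→Tier5; Z→Tier3.
Firm B's best replies: Tier1→Z; Tier2→X; Tier3→X; Tier4→Z; Tier5→X.
Only (Tier3, X) has each player best-responding; Nash payoffs (9, 1).
Firm A earns 7 sequentially versus 9 at the Nash outcome: worse off.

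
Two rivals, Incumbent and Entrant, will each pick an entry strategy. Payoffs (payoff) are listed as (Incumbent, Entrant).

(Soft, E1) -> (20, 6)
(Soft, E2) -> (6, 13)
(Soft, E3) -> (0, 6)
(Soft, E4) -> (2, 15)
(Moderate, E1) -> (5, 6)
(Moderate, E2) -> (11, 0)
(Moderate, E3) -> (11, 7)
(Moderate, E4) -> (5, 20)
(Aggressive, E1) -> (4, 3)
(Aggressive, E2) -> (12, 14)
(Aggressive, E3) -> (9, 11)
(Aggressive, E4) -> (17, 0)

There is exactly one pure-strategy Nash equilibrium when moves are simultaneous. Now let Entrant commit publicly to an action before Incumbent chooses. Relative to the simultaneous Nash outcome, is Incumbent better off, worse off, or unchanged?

Work backward from Incumbent's decision.
- E1: BR = Soft, leader payoff 6.
- E2: BR = Aggressive, leader payoff 14.
- E3: BR = Moderate, leader payoff 7.
- E4: BR = Aggressive, leader payoff 0.
Among 6, 14, 7, 0, the best is 14 at E2. Subgame-perfect outcome: (Aggressive, E2) with payoffs (12, 14).
For the simultaneous game, intersect best replies.
Incumbent's best replies: E1→Soft; E2→Aggressive; E3→Moderate; E4→Aggressive.
Entrant's best replies: Soft→E4; Moderate→E4; Aggressive→E2.
Only (Aggressive, E2) has each player best-responding; Nash payoffs (12, 14).
Incumbent earns 12 sequentially versus 12 at the Nash outcome: unchanged.

unchanged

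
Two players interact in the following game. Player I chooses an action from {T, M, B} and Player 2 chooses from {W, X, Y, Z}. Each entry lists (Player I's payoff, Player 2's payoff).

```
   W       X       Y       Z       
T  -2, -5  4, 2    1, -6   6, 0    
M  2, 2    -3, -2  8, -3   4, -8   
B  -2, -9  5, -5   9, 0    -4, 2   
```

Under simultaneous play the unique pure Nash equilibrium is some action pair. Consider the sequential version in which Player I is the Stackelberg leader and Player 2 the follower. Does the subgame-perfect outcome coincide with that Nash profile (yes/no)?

Work backward from Player 2's decision.
- T: Player 2 compares -5, 2, -6, 0 and picks X; Player I would get 4.
- M: Player 2 compares 2, -2, -3, -8 and picks W; Player I would get 2.
- B: Player 2 compares -9, -5, 0, 2 and picks Z; Player I would get -4.
Player I's induced payoffs are 4, 2, -4, so Player I commits to T. Subgame-perfect outcome: (T, X) with payoffs (4, 2).
Now find the simultaneous Nash equilibrium.
Player I's best replies: W→M; X→B; Y→B; Z→T.
Player 2's best replies: T→X; M→W; B→Z.
The unique mutual best reply is (M, W), giving (2, 2).
Sequential outcome (T, X) differs from the Nash profile (M, W).

no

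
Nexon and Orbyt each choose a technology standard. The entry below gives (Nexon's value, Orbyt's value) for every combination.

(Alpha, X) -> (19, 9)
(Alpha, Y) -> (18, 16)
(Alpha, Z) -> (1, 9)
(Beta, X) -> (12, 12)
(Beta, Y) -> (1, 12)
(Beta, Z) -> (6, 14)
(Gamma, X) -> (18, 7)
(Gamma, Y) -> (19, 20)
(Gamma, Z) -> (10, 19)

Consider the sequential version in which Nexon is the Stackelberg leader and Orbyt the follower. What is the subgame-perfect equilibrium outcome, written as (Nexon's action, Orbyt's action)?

(Gamma, Y)

Backward induction with Nexon moving first.
- Alpha → Orbyt plays Y (best of 9, 16, 9); Nexon gets 18.
- Beta → Orbyt plays Z (best of 12, 12, 14); Nexon gets 6.
- Gamma → Orbyt plays Y (best of 7, 20, 19); Nexon gets 19.
Maximizing over 18, 6, 19, Nexon chooses Gamma. Subgame-perfect outcome: (Gamma, Y) with payoffs (19, 20).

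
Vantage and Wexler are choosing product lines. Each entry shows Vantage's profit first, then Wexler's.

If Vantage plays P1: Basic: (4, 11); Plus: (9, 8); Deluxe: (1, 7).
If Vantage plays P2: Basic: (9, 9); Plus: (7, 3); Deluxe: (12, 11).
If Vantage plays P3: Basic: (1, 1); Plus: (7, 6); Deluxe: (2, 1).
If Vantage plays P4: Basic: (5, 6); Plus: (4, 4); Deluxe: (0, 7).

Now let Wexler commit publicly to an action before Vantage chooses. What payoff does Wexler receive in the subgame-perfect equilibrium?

11

Solve by backward induction (Wexler leads).
- Basic → Vantage plays P2 (best of 4, 9, 1, 5); Wexler gets 9.
- Plus → Vantage plays P1 (best of 9, 7, 7, 4); Wexler gets 8.
- Deluxe → Vantage plays P2 (best of 1, 12, 2, 0); Wexler gets 11.
Among 9, 8, 11, the best is 11 at Deluxe. Subgame-perfect outcome: (P2, Deluxe) with payoffs (12, 11).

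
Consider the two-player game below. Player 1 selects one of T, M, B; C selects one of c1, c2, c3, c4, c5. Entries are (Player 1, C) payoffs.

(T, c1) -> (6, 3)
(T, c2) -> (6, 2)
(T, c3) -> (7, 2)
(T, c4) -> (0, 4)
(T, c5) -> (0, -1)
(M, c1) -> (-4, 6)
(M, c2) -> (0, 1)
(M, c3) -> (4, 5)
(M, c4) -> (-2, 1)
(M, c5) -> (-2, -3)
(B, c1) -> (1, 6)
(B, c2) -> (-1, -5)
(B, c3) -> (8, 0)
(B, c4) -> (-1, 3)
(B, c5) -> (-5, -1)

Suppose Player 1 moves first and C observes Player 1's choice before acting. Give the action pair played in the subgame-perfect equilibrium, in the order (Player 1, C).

(B, c1)

Work backward from C's decision.
- T → C plays c4 (best of 3, 2, 2, 4, -1); Player 1 gets 0.
- M → C plays c1 (best of 6, 1, 5, 1, -3); Player 1 gets -4.
- B → C plays c1 (best of 6, -5, 0, 3, -1); Player 1 gets 1.
Among 0, -4, 1, the best is 1 at B. Subgame-perfect outcome: (B, c1) with payoffs (1, 6).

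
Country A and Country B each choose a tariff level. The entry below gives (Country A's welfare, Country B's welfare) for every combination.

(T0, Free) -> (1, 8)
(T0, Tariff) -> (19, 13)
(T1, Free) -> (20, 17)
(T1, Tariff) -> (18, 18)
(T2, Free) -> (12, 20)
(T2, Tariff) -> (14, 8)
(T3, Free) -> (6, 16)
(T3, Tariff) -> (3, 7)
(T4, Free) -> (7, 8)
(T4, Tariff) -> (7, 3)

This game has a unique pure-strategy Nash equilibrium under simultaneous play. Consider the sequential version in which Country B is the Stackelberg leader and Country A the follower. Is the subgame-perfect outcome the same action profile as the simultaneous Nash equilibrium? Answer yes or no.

no

Country A best-responds to each possible Country B move:
- Free: BR = T1, leader payoff 17.
- Tariff: BR = T0, leader payoff 13.
Country B's induced payoffs are 17, 13, so Country B commits to Free. Subgame-perfect outcome: (T1, Free) with payoffs (20, 17).
Now find the simultaneous Nash equilibrium.
Country A's best replies: Free→T1; Tariff→T0.
Country B's best replies: T0→Tariff; T1→Tariff; T2→Free; T3→Free; T4→Free.
Only (T0, Tariff) has each player best-responding; Nash payoffs (19, 13).
Sequential outcome (T1, Free) differs from the Nash profile (T0, Tariff).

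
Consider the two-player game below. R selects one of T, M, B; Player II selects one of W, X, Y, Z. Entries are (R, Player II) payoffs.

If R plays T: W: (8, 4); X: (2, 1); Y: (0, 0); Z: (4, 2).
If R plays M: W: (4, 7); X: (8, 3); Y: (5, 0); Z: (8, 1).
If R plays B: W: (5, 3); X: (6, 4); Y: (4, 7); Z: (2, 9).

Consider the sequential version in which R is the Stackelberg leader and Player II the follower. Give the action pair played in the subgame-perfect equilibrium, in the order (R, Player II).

Solve by backward induction (R leads).
- T: Player II compares 4, 1, 0, 2 and picks W; R would get 8.
- M: Player II compares 7, 3, 0, 1 and picks W; R would get 4.
- B: Player II compares 3, 4, 7, 9 and picks Z; R would get 2.
R's induced payoffs are 8, 4, 2, so R commits to T. Subgame-perfect outcome: (T, W) with payoffs (8, 4).

(T, W)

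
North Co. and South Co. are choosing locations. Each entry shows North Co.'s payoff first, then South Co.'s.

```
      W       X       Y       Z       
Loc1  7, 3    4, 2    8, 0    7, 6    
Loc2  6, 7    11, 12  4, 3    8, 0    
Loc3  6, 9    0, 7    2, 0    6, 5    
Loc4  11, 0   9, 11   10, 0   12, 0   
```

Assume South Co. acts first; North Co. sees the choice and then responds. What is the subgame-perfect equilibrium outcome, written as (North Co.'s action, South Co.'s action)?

Solve by backward induction (South Co. leads).
- W → North Co. plays Loc4 (best of 7, 6, 6, 11); South Co. gets 0.
- X → North Co. plays Loc2 (best of 4, 11, 0, 9); South Co. gets 12.
- Y → North Co. plays Loc4 (best of 8, 4, 2, 10); South Co. gets 0.
- Z → North Co. plays Loc4 (best of 7, 8, 6, 12); South Co. gets 0.
Maximizing over 0, 12, 0, 0, South Co. chooses X. Subgame-perfect outcome: (Loc2, X) with payoffs (11, 12).

(Loc2, X)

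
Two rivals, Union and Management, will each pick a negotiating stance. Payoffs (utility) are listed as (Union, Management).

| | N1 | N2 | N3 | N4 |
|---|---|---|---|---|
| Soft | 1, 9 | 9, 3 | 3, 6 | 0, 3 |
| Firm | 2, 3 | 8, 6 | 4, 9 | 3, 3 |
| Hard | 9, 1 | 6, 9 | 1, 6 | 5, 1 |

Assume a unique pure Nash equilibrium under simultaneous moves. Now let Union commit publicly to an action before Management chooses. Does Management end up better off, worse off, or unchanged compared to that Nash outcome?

unchanged

Management best-responds to each possible Union move:
- Soft: BR = N1, leader payoff 1.
- Firm: BR = N3, leader payoff 4.
- Hard: BR = N2, leader payoff 6.
Union's induced payoffs are 1, 4, 6, so Union commits to Hard. Subgame-perfect outcome: (Hard, N2) with payoffs (6, 9).
Under simultaneous play:
Union's best replies: N1→Hard; N2→Soft; N3→Firm; N4→Hard.
Management's best replies: Soft→N1; Firm→N3; Hard→N2.
The unique mutual best reply is (Firm, N3), giving (4, 9).
Management earns 9 sequentially versus 9 at the Nash outcome: unchanged.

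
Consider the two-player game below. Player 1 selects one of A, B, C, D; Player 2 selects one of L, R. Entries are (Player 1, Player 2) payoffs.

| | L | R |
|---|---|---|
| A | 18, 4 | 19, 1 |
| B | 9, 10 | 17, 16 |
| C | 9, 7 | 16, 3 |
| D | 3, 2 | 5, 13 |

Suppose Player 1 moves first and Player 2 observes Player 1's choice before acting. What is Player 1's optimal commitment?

Solve by backward induction (Player 1 leads).
- A → Player 2 plays L (best of 4, 1); Player 1 gets 18.
- B → Player 2 plays R (best of 10, 16); Player 1 gets 17.
- C → Player 2 plays L (best of 7, 3); Player 1 gets 9.
- D → Player 2 plays R (best of 2, 13); Player 1 gets 5.
Maximizing over 18, 17, 9, 5, Player 1 chooses A. Subgame-perfect outcome: (A, L) with payoffs (18, 4).

A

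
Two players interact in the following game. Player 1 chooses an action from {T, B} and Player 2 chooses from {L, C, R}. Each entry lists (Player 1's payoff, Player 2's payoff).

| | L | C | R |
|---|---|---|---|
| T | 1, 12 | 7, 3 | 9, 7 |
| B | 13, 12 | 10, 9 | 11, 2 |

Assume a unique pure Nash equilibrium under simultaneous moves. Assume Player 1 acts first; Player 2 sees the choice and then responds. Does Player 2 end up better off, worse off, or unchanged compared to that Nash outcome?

unchanged

Backward induction with Player 1 moving first.
- T: BR = L, leader payoff 1.
- B: BR = L, leader payoff 13.
Player 1's induced payoffs are 1, 13, so Player 1 commits to B. Subgame-perfect outcome: (B, L) with payoffs (13, 12).
Under simultaneous play:
Player 1's best replies: L→B; C→B; R→B.
Player 2's best replies: T→L; B→L.
Only (B, L) has each player best-responding; Nash payoffs (13, 12).
Player 2 earns 12 sequentially versus 12 at the Nash outcome: unchanged.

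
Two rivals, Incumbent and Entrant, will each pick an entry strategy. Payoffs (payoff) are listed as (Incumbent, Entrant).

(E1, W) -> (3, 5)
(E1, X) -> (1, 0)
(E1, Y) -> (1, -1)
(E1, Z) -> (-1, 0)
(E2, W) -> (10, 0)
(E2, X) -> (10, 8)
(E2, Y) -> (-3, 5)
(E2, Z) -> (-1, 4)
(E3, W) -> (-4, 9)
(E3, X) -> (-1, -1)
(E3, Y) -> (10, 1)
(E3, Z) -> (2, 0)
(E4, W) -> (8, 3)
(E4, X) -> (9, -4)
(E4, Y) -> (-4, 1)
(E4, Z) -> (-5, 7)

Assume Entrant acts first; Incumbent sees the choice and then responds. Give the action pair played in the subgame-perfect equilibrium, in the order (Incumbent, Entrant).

(E2, X)

Incumbent best-responds to each possible Entrant move:
- W: BR = E2, leader payoff 0.
- X: BR = E2, leader payoff 8.
- Y: BR = E3, leader payoff 1.
- Z: BR = E3, leader payoff 0.
Entrant's induced payoffs are 0, 8, 1, 0, so Entrant commits to X. Subgame-perfect outcome: (E2, X) with payoffs (10, 8).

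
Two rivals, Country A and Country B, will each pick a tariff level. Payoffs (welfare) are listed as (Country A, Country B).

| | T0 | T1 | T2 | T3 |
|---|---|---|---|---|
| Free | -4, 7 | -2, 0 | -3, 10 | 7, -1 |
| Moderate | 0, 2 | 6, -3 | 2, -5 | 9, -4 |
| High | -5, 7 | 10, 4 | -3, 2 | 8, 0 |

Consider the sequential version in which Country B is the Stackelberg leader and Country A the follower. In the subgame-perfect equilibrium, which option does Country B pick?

T1

Work backward from Country A's decision.
- T0: Country A compares -4, 0, -5 and picks Moderate; Country B would get 2.
- T1: Country A compares -2, 6, 10 and picks High; Country B would get 4.
- T2: Country A compares -3, 2, -3 and picks Moderate; Country B would get -5.
- T3: Country A compares 7, 9, 8 and picks Moderate; Country B would get -4.
Maximizing over 2, 4, -5, -4, Country B chooses T1. Subgame-perfect outcome: (High, T1) with payoffs (10, 4).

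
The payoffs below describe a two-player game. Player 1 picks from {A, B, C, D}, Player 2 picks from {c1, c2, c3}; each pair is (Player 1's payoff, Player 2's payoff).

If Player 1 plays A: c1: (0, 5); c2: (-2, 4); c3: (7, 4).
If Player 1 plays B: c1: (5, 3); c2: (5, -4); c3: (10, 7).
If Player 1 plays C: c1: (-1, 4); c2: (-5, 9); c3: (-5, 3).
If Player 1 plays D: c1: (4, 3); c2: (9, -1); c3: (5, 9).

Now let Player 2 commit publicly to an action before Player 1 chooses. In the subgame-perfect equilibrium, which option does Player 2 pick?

c3

Player 1 best-responds to each possible Player 2 move:
- c1: Player 1 compares 0, 5, -1, 4 and picks B; Player 2 would get 3.
- c2: Player 1 compares -2, 5, -5, 9 and picks D; Player 2 would get -1.
- c3: Player 1 compares 7, 10, -5, 5 and picks B; Player 2 would get 7.
Player 2's induced payoffs are 3, -1, 7, so Player 2 commits to c3. Subgame-perfect outcome: (B, c3) with payoffs (10, 7).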